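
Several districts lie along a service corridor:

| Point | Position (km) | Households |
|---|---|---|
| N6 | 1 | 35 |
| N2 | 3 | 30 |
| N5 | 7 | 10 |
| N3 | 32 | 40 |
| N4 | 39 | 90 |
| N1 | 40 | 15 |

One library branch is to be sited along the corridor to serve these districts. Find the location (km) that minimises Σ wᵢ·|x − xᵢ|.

x = 32

For a sum of weighted absolute distances on a line, the optimum is the weighted median (not the mean). Total weight W = 220; half-weight = 110.
Sort by position and accumulate weight:
  km 1 (N6, w=35) → cum 35
  km 3 (N2, w=30) → cum 65
  km 7 (N5, w=10) → cum 75
  km 32 (N3, w=40) → cum 115  ≥ 110 → median here
  km 39 (N4, w=90) → cum 205
  km 40 (N1, w=15) → cum 220
Optimal location: km 32.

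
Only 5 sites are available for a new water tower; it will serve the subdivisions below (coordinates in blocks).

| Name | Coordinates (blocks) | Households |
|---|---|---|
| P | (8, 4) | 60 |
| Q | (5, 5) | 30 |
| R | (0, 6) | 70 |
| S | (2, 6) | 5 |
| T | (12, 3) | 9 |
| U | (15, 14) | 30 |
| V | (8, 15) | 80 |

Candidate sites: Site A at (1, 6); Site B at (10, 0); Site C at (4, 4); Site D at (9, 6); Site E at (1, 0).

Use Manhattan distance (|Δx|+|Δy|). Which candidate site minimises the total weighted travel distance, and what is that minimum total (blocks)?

Total weighted distance at each candidate:
  Site A (1, 6): total = 2831
  Site B (10, 0): total = 3825
  Site C (4, 4): total = 2651
  Site D (9, 6): total = 2269
  Site E (1, 0): total = 4181
Minimum is at Site D with total 2269 blocks.

Site D, total 2269 blocks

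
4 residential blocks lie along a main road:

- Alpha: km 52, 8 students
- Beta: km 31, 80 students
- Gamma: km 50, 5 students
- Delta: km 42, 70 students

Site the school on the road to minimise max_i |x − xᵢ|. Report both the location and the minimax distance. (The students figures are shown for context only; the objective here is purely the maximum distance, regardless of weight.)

The 1-center on a line is the midpoint of the two extreme points: leftmost at 31, rightmost at 52.
Optimal location = (31 + 52)/2 = 41.5; maximum distance = (52 − 31)/2 = 10.5.

location 41.5, max distance 10.5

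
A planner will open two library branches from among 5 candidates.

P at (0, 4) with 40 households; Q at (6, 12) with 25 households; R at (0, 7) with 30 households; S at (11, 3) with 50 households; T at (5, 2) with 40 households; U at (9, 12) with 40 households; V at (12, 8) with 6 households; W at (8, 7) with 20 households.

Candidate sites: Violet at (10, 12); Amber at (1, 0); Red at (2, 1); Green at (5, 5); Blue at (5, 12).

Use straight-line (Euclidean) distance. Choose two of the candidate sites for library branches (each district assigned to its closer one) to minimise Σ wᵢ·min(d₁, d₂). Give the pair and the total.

Evaluate every pair (each demand assigned to the nearer of the two):
  {Violet, Green}: total = 1040.7
  {Green, Blue}: total = 1104.5
  {Violet, Red}: total = 1187.8
  {Red, Blue}: total = 1271.4
  {Violet, Amber}: total = 1283.2
  {Red, Green}: total = 1359.1
  {Amber, Green}: total = 1379.8
  {Amber, Blue}: total = 1427.9
  {Violet, Blue}: total = 1641.8
  {Amber, Red}: total = 1978.5
Best pair: {Violet, Green} with total 1040.7.

{Violet, Green}, total 1040.7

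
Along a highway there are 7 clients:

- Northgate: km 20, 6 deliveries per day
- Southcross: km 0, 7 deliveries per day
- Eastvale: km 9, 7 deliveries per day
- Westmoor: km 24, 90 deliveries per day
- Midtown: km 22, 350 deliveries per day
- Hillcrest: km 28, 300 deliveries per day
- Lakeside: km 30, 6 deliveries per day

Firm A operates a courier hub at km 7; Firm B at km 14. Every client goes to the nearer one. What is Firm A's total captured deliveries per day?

14

The indifferent point is the midpoint (7+14)/2 = 10.5; clients left of it (closer to Firm A at 7) go to Firm A, those right go to Firm B.
  Southcross at 0 (w=7) → Firm A
  Eastvale at 9 (w=7) → Firm A
  Northgate at 20 (w=6) → Firm B
  Midtown at 22 (w=350) → Firm B
  Westmoor at 24 (w=90) → Firm B
  Hillcrest at 28 (w=300) → Firm B
  Lakeside at 30 (w=6) → Firm B
Firm A captures 14; Firm B captures 752.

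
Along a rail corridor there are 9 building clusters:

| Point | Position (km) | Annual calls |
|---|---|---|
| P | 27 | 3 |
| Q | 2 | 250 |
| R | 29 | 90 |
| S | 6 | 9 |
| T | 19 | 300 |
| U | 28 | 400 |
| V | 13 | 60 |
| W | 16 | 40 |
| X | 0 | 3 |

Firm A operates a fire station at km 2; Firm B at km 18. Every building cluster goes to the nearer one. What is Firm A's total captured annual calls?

The indifferent point is the midpoint (2+18)/2 = 10; building clusters left of it (closer to Firm A at 2) go to Firm A, those right go to Firm B.
  X at 0 (w=3) → Firm A
  Q at 2 (w=250) → Firm A
  S at 6 (w=9) → Firm A
  V at 13 (w=60) → Firm B
  W at 16 (w=40) → Firm B
  T at 19 (w=300) → Firm B
  P at 27 (w=3) → Firm B
  U at 28 (w=400) → Firm B
  R at 29 (w=90) → Firm B
Firm A captures 262; Firm B captures 893.

262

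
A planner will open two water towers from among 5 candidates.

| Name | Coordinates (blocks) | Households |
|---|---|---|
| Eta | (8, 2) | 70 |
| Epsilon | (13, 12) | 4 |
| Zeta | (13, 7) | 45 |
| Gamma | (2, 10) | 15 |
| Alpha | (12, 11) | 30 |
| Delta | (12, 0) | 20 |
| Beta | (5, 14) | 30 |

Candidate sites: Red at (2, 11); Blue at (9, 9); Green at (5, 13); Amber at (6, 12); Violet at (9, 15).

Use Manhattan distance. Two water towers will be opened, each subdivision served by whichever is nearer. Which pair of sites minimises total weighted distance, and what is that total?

Evaluate every pair (each demand assigned to the nearer of the two):
  {Blue, Green}: total = 1368
  {Blue, Amber}: total = 1428
  {Red, Blue}: total = 1443
  {Blue, Violet}: total = 1518
  {Red, Amber}: total = 2083
  {Green, Amber}: total = 2098
  {Amber, Violet}: total = 2158
  {Green, Violet}: total = 2238
  {Red, Violet}: total = 2283
  {Red, Green}: total = 2361
Best pair: {Blue, Green} with total 1368.

{Blue, Green}, total 1368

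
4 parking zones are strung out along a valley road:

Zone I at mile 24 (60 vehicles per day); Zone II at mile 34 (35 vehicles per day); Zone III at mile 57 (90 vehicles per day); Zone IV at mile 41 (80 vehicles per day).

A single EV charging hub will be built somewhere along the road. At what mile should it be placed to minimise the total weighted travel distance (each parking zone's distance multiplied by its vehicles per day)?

For a sum of weighted absolute distances on a line, the optimum is the weighted median (not the mean). Total weight W = 265; half-weight = 132.5.
Sort by position and accumulate weight:
  mile 24 (Zone I, w=60) → cum 60
  mile 34 (Zone II, w=35) → cum 95
  mile 41 (Zone IV, w=80) → cum 175  ≥ 132.5 → median here
  mile 57 (Zone III, w=90) → cum 265
Optimal location: mile 41.

x = 41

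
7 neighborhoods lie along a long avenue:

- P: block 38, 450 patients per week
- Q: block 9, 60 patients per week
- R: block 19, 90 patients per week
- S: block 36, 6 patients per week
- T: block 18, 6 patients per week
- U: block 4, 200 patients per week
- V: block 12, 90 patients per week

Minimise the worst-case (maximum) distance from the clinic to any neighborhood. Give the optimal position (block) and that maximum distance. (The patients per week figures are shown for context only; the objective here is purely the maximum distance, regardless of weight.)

location 21, max distance 17

The 1-center on a line is the midpoint of the two extreme points: leftmost at 4, rightmost at 38.
Optimal location = (4 + 38)/2 = 21; maximum distance = (38 − 4)/2 = 17.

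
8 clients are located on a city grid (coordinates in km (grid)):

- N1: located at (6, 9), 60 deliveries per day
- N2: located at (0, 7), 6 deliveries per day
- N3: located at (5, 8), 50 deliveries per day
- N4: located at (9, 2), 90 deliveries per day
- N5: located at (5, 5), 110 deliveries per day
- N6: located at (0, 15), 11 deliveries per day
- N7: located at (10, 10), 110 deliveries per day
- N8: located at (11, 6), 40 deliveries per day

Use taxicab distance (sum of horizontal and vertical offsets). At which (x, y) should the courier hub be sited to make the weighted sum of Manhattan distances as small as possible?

(9, 6)

Manhattan distance separates: Σwᵢ(|x−xᵢ|+|y−yᵢ|) = Σwᵢ|x−xᵢ| + Σwᵢ|y−yᵢ|, so x and y are optimised independently as 1-D weighted medians.
Total weight W = 477; half = 238.5.
x-coordinate, sorted with cumulative weight:
  x=0 (N2, w=6) cum 6
  x=0 (N6, w=11) cum 17
  x=5 (N3, w=50) cum 67
  x=5 (N5, w=110) cum 177
  x=6 (N1, w=60) cum 237
  x=9 (N4, w=90) cum 327  ← median
  x=10 (N7, w=110) cum 437
  x=11 (N8, w=40) cum 477
⇒ x* = 9
y-coordinate, sorted with cumulative weight:
  y=2 (N4, w=90) cum 90
  y=5 (N5, w=110) cum 200
  y=6 (N8, w=40) cum 240  ← median
  y=7 (N2, w=6) cum 246
  y=8 (N3, w=50) cum 296
  y=9 (N1, w=60) cum 356
  y=10 (N7, w=110) cum 466
  y=15 (N6, w=11) cum 477
⇒ y* = 6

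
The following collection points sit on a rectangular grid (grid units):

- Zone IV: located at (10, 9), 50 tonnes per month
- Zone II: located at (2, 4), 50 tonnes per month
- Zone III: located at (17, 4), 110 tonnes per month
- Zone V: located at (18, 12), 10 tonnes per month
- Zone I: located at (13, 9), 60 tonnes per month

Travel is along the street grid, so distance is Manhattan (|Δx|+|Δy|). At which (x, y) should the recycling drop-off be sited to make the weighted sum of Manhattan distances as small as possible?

Manhattan distance separates: Σwᵢ(|x−xᵢ|+|y−yᵢ|) = Σwᵢ|x−xᵢ| + Σwᵢ|y−yᵢ|, so x and y are optimised independently as 1-D weighted medians.
Total weight W = 280; half = 140.
x-coordinate, sorted with cumulative weight:
  x=2 (Zone II, w=50) cum 50
  x=10 (Zone IV, w=50) cum 100
  x=13 (Zone I, w=60) cum 160  ← median
  x=17 (Zone III, w=110) cum 270
  x=18 (Zone V, w=10) cum 280
⇒ x* = 13
y-coordinate, sorted with cumulative weight:
  y=4 (Zone II, w=50) cum 50
  y=4 (Zone III, w=110) cum 160  ← median
  y=9 (Zone IV, w=50) cum 210
  y=9 (Zone I, w=60) cum 270
  y=12 (Zone V, w=10) cum 280
⇒ y* = 4

(13, 4)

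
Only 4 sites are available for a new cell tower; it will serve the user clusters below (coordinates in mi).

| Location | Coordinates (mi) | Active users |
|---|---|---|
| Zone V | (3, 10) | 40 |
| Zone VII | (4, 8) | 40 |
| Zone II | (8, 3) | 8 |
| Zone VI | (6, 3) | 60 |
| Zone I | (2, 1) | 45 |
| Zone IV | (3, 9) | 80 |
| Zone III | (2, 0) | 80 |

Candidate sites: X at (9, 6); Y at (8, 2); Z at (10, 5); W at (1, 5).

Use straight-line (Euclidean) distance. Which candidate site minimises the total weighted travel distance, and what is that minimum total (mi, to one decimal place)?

Total weighted distance at each candidate:
  X (9, 6): total = 2445.0
  Y (8, 2): total = 2275.8
  Z (10, 5): total = 2705.6
  W (1, 5): total = 1717.7
Minimum is at W with total 1717.7 mi.

W, total 1717.7 mi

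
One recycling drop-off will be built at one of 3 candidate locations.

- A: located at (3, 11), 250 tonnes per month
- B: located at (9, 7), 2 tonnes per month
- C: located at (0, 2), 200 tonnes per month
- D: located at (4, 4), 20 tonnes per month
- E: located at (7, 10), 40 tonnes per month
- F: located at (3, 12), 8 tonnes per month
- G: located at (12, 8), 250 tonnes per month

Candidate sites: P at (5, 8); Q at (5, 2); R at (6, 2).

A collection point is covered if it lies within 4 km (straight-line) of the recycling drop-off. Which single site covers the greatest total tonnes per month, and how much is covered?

P, covering 290

Coverage radius r = 4 km; a point is covered iff (Δx)²+(Δy)² ≤ 4² = 16.
  P (5, 8): covers {A, E} → 290
  Q (5, 2): covers {D} → 20
  R (6, 2): covers {D} → 20
Maximum coverage at P: 290 tonnes per month.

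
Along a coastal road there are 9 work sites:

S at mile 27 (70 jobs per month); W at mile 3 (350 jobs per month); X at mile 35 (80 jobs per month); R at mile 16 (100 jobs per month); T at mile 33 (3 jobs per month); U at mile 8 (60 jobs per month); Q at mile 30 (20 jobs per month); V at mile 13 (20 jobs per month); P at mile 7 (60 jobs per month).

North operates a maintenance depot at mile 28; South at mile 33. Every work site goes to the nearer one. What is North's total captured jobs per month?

680

The indifferent point is the midpoint (28+33)/2 = 30.5; work sites left of it (closer to North at 28) go to North, those right go to South.
  W at 3 (w=350) → North
  P at 7 (w=60) → North
  U at 8 (w=60) → North
  V at 13 (w=20) → North
  R at 16 (w=100) → North
  S at 27 (w=70) → North
  Q at 30 (w=20) → North
  T at 33 (w=3) → South
  X at 35 (w=80) → South
North captures 680; South captures 83.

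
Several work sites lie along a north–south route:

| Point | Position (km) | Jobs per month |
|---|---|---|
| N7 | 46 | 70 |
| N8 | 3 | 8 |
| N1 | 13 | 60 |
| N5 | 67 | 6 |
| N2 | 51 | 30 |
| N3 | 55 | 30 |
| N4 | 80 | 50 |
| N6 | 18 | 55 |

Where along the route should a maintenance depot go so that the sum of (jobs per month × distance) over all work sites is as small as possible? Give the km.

For a sum of weighted absolute distances on a line, the optimum is the weighted median (not the mean). Total weight W = 309; half-weight = 154.5.
Sort by position and accumulate weight:
  km 3 (N8, w=8) → cum 8
  km 13 (N1, w=60) → cum 68
  km 18 (N6, w=55) → cum 123
  km 46 (N7, w=70) → cum 193  ≥ 154.5 → median here
  km 51 (N2, w=30) → cum 223
  km 55 (N3, w=30) → cum 253
  km 67 (N5, w=6) → cum 259
  km 80 (N4, w=50) → cum 309
Optimal location: km 46.

x = 46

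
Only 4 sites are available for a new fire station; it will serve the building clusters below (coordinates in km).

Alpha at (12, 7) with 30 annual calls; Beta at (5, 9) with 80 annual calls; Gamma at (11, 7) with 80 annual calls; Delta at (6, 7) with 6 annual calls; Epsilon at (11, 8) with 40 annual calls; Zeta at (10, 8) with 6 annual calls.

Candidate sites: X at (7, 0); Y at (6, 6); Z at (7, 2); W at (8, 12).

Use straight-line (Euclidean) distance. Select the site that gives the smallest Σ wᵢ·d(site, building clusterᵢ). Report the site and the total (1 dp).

Y, total 1091.6 km

Total weighted distance at each candidate:
  X (7, 0): total = 2092.1
  Y (6, 6): total = 1091.6
  Z (7, 2): total = 1666.1
  W (8, 12): total = 1257.1
Minimum is at Y with total 1091.6 km.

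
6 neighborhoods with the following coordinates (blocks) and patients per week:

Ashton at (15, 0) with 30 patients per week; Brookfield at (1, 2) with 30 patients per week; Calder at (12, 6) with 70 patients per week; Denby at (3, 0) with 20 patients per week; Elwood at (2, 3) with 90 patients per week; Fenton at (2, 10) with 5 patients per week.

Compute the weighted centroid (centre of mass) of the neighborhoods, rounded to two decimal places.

(6.41, 3.27)

The minimiser of Σwᵢ‖p−pᵢ‖² is the weighted centroid p* = (Σwᵢpᵢ)/(Σwᵢ).
Σwᵢ = 245.
Σwᵢxᵢ = 30·15 + 30·1 + 70·12 + 20·3 + 90·2 + 5·2 = 1570.
Σwᵢyᵢ = 30·0 + 30·2 + 70·6 + 20·0 + 90·3 + 5·10 = 800.
x* = 1570/245 = 6.41, y* = 800/245 = 3.27.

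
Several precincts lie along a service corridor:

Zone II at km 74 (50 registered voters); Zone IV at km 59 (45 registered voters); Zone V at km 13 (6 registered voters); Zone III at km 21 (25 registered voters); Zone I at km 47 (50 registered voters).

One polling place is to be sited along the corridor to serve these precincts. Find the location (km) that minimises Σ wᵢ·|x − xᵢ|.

For a sum of weighted absolute distances on a line, the optimum is the weighted median (not the mean). Total weight W = 176; half-weight = 88.
Sort by position and accumulate weight:
  km 13 (Zone V, w=6) → cum 6
  km 21 (Zone III, w=25) → cum 31
  km 47 (Zone I, w=50) → cum 81
  km 59 (Zone IV, w=45) → cum 126  ≥ 88 → median here
  km 74 (Zone II, w=50) → cum 176
Optimal location: km 59.

x = 59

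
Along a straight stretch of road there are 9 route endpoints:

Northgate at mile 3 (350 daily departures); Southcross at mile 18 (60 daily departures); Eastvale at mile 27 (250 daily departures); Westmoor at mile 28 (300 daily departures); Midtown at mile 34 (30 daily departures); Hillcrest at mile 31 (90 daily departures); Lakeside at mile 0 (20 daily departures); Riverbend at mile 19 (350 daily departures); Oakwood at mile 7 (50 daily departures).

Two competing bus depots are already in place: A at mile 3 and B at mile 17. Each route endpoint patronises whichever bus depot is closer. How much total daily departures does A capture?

420

The indifferent point is the midpoint (3+17)/2 = 10; route endpoints left of it (closer to A at 3) go to A, those right go to B.
  Lakeside at 0 (w=20) → A
  Northgate at 3 (w=350) → A
  Oakwood at 7 (w=50) → A
  Southcross at 18 (w=60) → B
  Riverbend at 19 (w=350) → B
  Eastvale at 27 (w=250) → B
  Westmoor at 28 (w=300) → B
  Hillcrest at 31 (w=90) → B
  Midtown at 34 (w=30) → B
A captures 420; B captures 1080.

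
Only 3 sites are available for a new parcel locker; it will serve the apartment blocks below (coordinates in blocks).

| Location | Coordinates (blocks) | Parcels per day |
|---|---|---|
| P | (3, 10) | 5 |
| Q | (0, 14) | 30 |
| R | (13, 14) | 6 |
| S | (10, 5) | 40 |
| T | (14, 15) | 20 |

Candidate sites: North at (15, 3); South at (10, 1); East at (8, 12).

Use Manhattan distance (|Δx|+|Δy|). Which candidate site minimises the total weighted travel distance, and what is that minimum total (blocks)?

East, total 917 blocks

Total weighted distance at each candidate:
  North (15, 3): total = 1493
  South (10, 1): total = 1386
  East (8, 12): total = 917
Minimum is at East with total 917 blocks.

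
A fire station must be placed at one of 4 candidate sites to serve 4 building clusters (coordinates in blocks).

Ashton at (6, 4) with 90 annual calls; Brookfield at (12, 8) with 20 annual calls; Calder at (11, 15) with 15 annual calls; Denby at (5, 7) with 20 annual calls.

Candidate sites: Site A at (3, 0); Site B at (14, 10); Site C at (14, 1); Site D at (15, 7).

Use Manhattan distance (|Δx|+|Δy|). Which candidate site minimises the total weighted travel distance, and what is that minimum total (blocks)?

Total weighted distance at each candidate:
  Site A (3, 0): total = 1495
  Site B (14, 10): total = 1700
  Site C (14, 1): total = 1725
  Site D (15, 7): total = 1540
Minimum is at Site A with total 1495 blocks.

Site A, total 1495 blocks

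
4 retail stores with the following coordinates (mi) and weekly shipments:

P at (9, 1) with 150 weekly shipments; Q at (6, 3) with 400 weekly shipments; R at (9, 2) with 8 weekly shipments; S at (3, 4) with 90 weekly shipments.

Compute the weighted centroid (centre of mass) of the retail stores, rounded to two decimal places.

The minimiser of Σwᵢ‖p−pᵢ‖² is the weighted centroid p* = (Σwᵢpᵢ)/(Σwᵢ).
Σwᵢ = 648.
Σwᵢxᵢ = 150·9 + 400·6 + 8·9 + 90·3 = 4092.
Σwᵢyᵢ = 150·1 + 400·3 + 8·2 + 90·4 = 1726.
x* = 4092/648 = 6.31, y* = 1726/648 = 2.66.

(6.31, 2.66)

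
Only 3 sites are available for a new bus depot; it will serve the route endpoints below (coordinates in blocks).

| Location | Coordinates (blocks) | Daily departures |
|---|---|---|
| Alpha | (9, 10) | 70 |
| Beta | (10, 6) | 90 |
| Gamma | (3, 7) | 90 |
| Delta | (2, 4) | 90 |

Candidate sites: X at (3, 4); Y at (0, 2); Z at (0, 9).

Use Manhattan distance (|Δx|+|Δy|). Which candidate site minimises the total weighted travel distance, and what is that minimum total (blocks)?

X, total 2010 blocks

Total weighted distance at each candidate:
  X (3, 4): total = 2010
  Y (0, 2): total = 3530
  Z (0, 9): total = 2950
Minimum is at X with total 2010 blocks.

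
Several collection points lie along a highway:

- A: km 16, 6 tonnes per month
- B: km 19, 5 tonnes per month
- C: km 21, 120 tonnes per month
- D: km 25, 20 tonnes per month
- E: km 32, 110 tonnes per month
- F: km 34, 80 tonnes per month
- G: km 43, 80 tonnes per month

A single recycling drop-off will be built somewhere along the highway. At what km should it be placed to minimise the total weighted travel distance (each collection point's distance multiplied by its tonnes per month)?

For a sum of weighted absolute distances on a line, the optimum is the weighted median (not the mean). Total weight W = 421; half-weight = 210.5.
Sort by position and accumulate weight:
  km 16 (A, w=6) → cum 6
  km 19 (B, w=5) → cum 11
  km 21 (C, w=120) → cum 131
  km 25 (D, w=20) → cum 151
  km 32 (E, w=110) → cum 261  ≥ 210.5 → median here
  km 34 (F, w=80) → cum 341
  km 43 (G, w=80) → cum 421
Optimal location: km 32.

x = 32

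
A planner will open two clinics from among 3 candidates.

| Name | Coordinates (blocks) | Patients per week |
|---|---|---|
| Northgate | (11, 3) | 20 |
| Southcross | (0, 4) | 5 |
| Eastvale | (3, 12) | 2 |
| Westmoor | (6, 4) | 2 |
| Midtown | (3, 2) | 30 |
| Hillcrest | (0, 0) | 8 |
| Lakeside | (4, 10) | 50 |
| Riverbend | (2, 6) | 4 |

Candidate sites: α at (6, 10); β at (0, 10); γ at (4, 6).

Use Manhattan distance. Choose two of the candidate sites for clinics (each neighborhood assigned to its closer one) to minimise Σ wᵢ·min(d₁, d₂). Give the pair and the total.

Evaluate every pair (each demand assigned to the nearer of the two):
  {α, γ}: total = 586
  {β, γ}: total = 686
  {α, β}: total = 826
Best pair: {α, γ} with total 586.

{α, γ}, total 586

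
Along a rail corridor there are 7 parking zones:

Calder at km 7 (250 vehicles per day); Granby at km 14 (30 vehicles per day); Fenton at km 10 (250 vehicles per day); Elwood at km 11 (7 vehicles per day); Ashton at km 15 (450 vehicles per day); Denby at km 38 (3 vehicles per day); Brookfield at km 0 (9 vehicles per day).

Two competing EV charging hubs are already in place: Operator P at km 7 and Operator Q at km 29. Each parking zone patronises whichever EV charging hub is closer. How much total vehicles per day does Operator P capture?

996

The indifferent point is the midpoint (7+29)/2 = 18; parking zones left of it (closer to Operator P at 7) go to Operator P, those right go to Operator Q.
  Brookfield at 0 (w=9) → Operator P
  Calder at 7 (w=250) → Operator P
  Fenton at 10 (w=250) → Operator P
  Elwood at 11 (w=7) → Operator P
  Granby at 14 (w=30) → Operator P
  Ashton at 15 (w=450) → Operator P
  Denby at 38 (w=3) → Operator Q
Operator P captures 996; Operator Q captures 3.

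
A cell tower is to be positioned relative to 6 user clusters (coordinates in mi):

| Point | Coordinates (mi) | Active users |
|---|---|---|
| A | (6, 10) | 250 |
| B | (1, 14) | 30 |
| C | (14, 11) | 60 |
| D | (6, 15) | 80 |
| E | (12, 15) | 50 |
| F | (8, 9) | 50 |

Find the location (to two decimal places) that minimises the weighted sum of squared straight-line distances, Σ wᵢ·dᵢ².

The minimiser of Σwᵢ‖p−pᵢ‖² is the weighted centroid p* = (Σwᵢpᵢ)/(Σwᵢ).
Σwᵢ = 520.
Σwᵢxᵢ = 250·6 + 30·1 + 60·14 + 80·6 + 50·12 + 50·8 = 3850.
Σwᵢyᵢ = 250·10 + 30·14 + 60·11 + 80·15 + 50·15 + 50·9 = 5980.
x* = 3850/520 = 7.40, y* = 5980/520 = 11.50.

(7.40, 11.50)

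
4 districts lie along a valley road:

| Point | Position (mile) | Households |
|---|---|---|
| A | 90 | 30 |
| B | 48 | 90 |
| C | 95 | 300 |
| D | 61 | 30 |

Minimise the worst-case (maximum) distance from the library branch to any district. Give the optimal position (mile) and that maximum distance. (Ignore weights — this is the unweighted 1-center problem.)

The 1-center on a line is the midpoint of the two extreme points: leftmost at 48, rightmost at 95.
Optimal location = (48 + 95)/2 = 71.5; maximum distance = (95 − 48)/2 = 23.5.

location 71.5, max distance 23.5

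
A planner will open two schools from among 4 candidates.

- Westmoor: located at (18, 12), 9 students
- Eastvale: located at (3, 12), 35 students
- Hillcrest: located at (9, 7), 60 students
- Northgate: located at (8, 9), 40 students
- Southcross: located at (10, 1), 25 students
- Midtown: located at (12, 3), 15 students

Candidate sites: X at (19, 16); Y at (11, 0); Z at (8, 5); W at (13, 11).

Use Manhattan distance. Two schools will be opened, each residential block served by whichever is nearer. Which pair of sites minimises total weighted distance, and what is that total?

Evaluate every pair (each demand assigned to the nearer of the two):
  {Z, W}: total = 1019
  {Y, Z}: total = 1023
  {X, Z}: total = 1045
  {Y, W}: total = 1309
  {X, W}: total = 1650
  {X, Y}: total = 1875
Best pair: {Z, W} with total 1019.

{Z, W}, total 1019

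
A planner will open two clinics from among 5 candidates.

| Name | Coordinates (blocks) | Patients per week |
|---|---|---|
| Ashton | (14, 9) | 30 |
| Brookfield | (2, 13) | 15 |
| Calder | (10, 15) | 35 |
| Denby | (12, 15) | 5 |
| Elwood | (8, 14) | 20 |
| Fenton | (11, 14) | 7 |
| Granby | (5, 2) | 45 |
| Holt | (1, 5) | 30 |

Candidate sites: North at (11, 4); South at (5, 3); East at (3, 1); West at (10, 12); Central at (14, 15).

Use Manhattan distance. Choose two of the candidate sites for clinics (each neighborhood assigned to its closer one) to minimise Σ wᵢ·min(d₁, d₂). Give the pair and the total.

Evaluate every pair (each demand assigned to the nearer of the two):
  {South, West}: total = 801
  {East, West}: total = 891
  {South, Central}: total = 918
  {East, Central}: total = 1008
  {North, West}: total = 1266
  {North, Central}: total = 1398
  {North, South}: total = 1470
  {North, East}: total = 1560
  {West, Central}: total = 1686
  {South, East}: total = 1959
Best pair: {South, West} with total 801.

{South, West}, total 801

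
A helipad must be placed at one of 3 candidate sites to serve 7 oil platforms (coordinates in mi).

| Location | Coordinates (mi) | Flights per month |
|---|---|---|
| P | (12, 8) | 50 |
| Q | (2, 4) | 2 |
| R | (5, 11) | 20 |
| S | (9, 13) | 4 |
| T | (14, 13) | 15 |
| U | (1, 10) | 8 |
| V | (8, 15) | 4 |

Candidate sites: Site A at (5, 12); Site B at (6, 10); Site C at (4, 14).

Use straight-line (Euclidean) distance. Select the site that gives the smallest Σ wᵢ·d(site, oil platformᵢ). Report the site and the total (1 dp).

Site B, total 565.6 mi

Total weighted distance at each candidate:
  Site A (5, 12): total = 645.3
  Site B (6, 10): total = 565.6
  Site C (4, 14): total = 811.3
Minimum is at Site B with total 565.6 mi.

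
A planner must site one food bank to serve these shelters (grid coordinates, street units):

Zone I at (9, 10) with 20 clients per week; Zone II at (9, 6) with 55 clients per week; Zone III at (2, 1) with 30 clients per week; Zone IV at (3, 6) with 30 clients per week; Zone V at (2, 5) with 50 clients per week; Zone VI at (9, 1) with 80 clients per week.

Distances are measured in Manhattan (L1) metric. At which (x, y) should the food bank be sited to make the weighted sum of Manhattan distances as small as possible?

Manhattan distance separates: Σwᵢ(|x−xᵢ|+|y−yᵢ|) = Σwᵢ|x−xᵢ| + Σwᵢ|y−yᵢ|, so x and y are optimised independently as 1-D weighted medians.
Total weight W = 265; half = 132.5.
x-coordinate, sorted with cumulative weight:
  x=2 (Zone III, w=30) cum 30
  x=2 (Zone V, w=50) cum 80
  x=3 (Zone IV, w=30) cum 110
  x=9 (Zone I, w=20) cum 130
  x=9 (Zone II, w=55) cum 185  ← median
  x=9 (Zone VI, w=80) cum 265
⇒ x* = 9
y-coordinate, sorted with cumulative weight:
  y=1 (Zone III, w=30) cum 30
  y=1 (Zone VI, w=80) cum 110
  y=5 (Zone V, w=50) cum 160  ← median
  y=6 (Zone II, w=55) cum 215
  y=6 (Zone IV, w=30) cum 245
  y=10 (Zone I, w=20) cum 265
⇒ y* = 5

(9, 5)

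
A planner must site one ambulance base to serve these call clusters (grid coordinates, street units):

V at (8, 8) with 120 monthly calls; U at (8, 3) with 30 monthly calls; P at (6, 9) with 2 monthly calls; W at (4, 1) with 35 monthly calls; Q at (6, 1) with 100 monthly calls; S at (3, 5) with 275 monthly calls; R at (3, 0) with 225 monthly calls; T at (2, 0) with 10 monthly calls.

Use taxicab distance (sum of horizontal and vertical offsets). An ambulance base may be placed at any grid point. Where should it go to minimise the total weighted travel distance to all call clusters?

(3, 3)

Manhattan distance separates: Σwᵢ(|x−xᵢ|+|y−yᵢ|) = Σwᵢ|x−xᵢ| + Σwᵢ|y−yᵢ|, so x and y are optimised independently as 1-D weighted medians.
Total weight W = 797; half = 398.5.
x-coordinate, sorted with cumulative weight:
  x=2 (T, w=10) cum 10
  x=3 (S, w=275) cum 285
  x=3 (R, w=225) cum 510  ← median
  x=4 (W, w=35) cum 545
  x=6 (P, w=2) cum 547
  x=6 (Q, w=100) cum 647
  x=8 (V, w=120) cum 767
  x=8 (U, w=30) cum 797
⇒ x* = 3
y-coordinate, sorted with cumulative weight:
  y=0 (R, w=225) cum 225
  y=0 (T, w=10) cum 235
  y=1 (W, w=35) cum 270
  y=1 (Q, w=100) cum 370
  y=3 (U, w=30) cum 400  ← median
  y=5 (S, w=275) cum 675
  y=8 (V, w=120) cum 795
  y=9 (P, w=2) cum 797
⇒ y* = 3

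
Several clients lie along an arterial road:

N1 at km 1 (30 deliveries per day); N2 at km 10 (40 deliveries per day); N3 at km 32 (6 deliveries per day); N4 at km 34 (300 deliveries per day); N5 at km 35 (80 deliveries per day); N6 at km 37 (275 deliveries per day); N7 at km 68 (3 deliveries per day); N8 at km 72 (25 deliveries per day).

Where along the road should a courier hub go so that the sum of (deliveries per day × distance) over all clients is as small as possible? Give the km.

For a sum of weighted absolute distances on a line, the optimum is the weighted median (not the mean). Total weight W = 759; half-weight = 379.5.
Sort by position and accumulate weight:
  km 1 (N1, w=30) → cum 30
  km 10 (N2, w=40) → cum 70
  km 32 (N3, w=6) → cum 76
  km 34 (N4, w=300) → cum 376
  km 35 (N5, w=80) → cum 456  ≥ 379.5 → median here
  km 37 (N6, w=275) → cum 731
  km 68 (N7, w=3) → cum 734
  km 72 (N8, w=25) → cum 759
Optimal location: km 35.

x = 35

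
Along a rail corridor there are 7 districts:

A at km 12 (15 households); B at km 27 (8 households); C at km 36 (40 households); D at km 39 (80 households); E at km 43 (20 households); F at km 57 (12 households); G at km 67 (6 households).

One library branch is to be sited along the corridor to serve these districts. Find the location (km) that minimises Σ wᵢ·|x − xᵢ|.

For a sum of weighted absolute distances on a line, the optimum is the weighted median (not the mean). Total weight W = 181; half-weight = 90.5.
Sort by position and accumulate weight:
  km 12 (A, w=15) → cum 15
  km 27 (B, w=8) → cum 23
  km 36 (C, w=40) → cum 63
  km 39 (D, w=80) → cum 143  ≥ 90.5 → median here
  km 43 (E, w=20) → cum 163
  km 57 (F, w=12) → cum 175
  km 67 (G, w=6) → cum 181
Optimal location: km 39.

x = 39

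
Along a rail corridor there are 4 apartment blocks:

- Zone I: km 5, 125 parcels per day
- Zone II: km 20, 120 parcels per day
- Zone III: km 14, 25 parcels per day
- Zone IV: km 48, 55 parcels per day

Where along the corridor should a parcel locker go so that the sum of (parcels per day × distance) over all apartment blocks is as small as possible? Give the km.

For a sum of weighted absolute distances on a line, the optimum is the weighted median (not the mean). Total weight W = 325; half-weight = 162.5.
Sort by position and accumulate weight:
  km 5 (Zone I, w=125) → cum 125
  km 14 (Zone III, w=25) → cum 150
  km 20 (Zone II, w=120) → cum 270  ≥ 162.5 → median here
  km 48 (Zone IV, w=55) → cum 325
Optimal location: km 20.

x = 20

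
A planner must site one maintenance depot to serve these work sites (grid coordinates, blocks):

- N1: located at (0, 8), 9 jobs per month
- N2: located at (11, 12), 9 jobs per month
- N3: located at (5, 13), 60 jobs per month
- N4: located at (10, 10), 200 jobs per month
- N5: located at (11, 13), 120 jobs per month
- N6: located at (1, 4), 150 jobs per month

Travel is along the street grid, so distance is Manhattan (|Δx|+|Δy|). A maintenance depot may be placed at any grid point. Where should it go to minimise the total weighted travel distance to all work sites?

Manhattan distance separates: Σwᵢ(|x−xᵢ|+|y−yᵢ|) = Σwᵢ|x−xᵢ| + Σwᵢ|y−yᵢ|, so x and y are optimised independently as 1-D weighted medians.
Total weight W = 548; half = 274.
x-coordinate, sorted with cumulative weight:
  x=0 (N1, w=9) cum 9
  x=1 (N6, w=150) cum 159
  x=5 (N3, w=60) cum 219
  x=10 (N4, w=200) cum 419  ← median
  x=11 (N2, w=9) cum 428
  x=11 (N5, w=120) cum 548
⇒ x* = 10
y-coordinate, sorted with cumulative weight:
  y=4 (N6, w=150) cum 150
  y=8 (N1, w=9) cum 159
  y=10 (N4, w=200) cum 359  ← median
  y=12 (N2, w=9) cum 368
  y=13 (N3, w=60) cum 428
  y=13 (N5, w=120) cum 548
⇒ y* = 10

(10, 10)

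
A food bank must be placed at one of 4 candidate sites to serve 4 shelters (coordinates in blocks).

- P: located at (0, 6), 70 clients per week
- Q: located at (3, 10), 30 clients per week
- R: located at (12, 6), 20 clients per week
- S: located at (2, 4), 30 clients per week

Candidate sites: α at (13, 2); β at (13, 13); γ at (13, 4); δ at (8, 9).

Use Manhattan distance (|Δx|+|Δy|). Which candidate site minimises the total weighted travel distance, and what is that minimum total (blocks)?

Total weighted distance at each candidate:
  α (13, 2): total = 2220
  β (13, 13): total = 2550
  γ (13, 4): total = 1920
  δ (8, 9): total = 1420
Minimum is at δ with total 1420 blocks.

δ, total 1420 blocks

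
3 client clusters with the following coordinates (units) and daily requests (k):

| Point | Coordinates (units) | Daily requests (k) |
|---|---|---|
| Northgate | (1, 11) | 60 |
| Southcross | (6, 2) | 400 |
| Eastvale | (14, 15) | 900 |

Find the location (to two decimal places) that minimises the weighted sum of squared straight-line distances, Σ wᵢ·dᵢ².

(11.07, 11.00)

The minimiser of Σwᵢ‖p−pᵢ‖² is the weighted centroid p* = (Σwᵢpᵢ)/(Σwᵢ).
Σwᵢ = 1360.
Σwᵢxᵢ = 60·1 + 400·6 + 900·14 = 15060.
Σwᵢyᵢ = 60·11 + 400·2 + 900·15 = 14960.
x* = 15060/1360 = 11.07, y* = 14960/1360 = 11.00.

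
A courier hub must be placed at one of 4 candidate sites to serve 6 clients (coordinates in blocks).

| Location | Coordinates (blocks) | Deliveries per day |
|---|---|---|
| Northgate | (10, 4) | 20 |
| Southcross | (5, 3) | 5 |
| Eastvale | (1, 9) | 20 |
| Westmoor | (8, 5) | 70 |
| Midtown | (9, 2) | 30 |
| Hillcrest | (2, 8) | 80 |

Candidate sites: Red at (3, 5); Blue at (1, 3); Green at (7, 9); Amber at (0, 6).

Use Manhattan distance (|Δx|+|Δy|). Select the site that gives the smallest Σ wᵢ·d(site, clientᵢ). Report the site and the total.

Total weighted distance at each candidate:
  Red (3, 5): total = 1240
  Blue (1, 3): total = 1720
  Green (7, 9): total = 1420
  Amber (0, 6): total = 1700
Minimum is at Red with total 1240 blocks.

Red, total 1240 blocks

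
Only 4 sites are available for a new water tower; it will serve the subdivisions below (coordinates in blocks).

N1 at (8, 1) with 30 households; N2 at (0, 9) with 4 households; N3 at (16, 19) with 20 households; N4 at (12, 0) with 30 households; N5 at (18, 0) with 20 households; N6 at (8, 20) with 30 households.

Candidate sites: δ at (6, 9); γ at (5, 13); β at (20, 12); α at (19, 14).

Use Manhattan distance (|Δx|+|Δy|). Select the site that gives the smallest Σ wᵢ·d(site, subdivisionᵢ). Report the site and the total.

δ, total 1984 blocks

Total weighted distance at each candidate:
  δ (6, 9): total = 1984
  γ (5, 13): total = 2246
  β (20, 12): total = 2482
  α (19, 14): total = 2416
Minimum is at δ with total 1984 blocks.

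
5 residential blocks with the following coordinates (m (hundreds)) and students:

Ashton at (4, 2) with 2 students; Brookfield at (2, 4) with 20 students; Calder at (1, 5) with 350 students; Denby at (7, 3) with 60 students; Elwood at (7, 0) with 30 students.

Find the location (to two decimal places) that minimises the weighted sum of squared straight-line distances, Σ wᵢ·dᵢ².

The minimiser of Σwᵢ‖p−pᵢ‖² is the weighted centroid p* = (Σwᵢpᵢ)/(Σwᵢ).
Σwᵢ = 462.
Σwᵢxᵢ = 2·4 + 20·2 + 350·1 + 60·7 + 30·7 = 1028.
Σwᵢyᵢ = 2·2 + 20·4 + 350·5 + 60·3 + 30·0 = 2014.
x* = 1028/462 = 2.23, y* = 2014/462 = 4.36.

(2.23, 4.36)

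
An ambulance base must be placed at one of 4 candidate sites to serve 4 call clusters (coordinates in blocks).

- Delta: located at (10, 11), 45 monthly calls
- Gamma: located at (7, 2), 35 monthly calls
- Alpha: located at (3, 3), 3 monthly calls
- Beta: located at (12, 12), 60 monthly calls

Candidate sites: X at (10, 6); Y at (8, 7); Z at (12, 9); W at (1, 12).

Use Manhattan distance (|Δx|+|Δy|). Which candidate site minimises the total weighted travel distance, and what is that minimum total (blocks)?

Z, total 825 blocks

Total weighted distance at each candidate:
  X (10, 6): total = 980
  Y (8, 7): total = 1047
  Z (12, 9): total = 825
  W (1, 12): total = 1703
Minimum is at Z with total 825 blocks.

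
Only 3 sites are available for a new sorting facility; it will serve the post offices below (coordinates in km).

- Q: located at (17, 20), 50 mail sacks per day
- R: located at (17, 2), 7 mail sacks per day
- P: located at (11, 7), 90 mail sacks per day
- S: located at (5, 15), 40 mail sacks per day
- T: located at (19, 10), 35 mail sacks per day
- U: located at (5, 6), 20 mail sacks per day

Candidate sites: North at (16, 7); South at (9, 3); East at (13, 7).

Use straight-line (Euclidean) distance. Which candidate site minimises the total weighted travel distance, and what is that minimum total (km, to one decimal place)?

Total weighted distance at each candidate:
  North (16, 7): total = 2051.1
  South (9, 3): total = 2431.5
  East (13, 7): total = 1753.5
Minimum is at East with total 1753.5 km.

East, total 1753.5 km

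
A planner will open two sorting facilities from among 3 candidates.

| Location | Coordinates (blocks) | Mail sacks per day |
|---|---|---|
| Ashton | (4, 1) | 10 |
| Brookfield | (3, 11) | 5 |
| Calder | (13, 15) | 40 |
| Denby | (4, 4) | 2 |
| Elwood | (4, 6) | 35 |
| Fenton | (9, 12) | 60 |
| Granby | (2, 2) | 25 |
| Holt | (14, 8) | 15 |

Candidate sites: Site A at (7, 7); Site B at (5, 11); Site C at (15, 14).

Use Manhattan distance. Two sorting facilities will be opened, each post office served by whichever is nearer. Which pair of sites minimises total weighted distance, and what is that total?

Evaluate every pair (each demand assigned to the nearer of the two):
  {Site B, Site C}: total = 1171
  {Site A, Site C}: total = 1177
  {Site A, Site B}: total = 1402
Best pair: {Site B, Site C} with total 1171.

{Site B, Site C}, total 1171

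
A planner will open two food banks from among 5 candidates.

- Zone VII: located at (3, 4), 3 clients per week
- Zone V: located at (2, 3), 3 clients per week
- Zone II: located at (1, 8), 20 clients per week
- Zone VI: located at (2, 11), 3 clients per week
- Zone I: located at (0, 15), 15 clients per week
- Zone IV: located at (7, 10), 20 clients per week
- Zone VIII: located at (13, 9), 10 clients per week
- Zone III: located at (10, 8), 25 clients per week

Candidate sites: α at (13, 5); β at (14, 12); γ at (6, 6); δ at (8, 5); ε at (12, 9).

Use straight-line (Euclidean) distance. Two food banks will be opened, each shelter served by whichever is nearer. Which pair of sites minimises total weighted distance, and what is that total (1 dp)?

Evaluate every pair (each demand assigned to the nearer of the two):
  {γ, ε}: total = 463.3
  {β, γ}: total = 540.9
  {α, γ}: total = 543.5
  {γ, δ}: total = 551.6
  {δ, ε}: total = 572.0
  {β, δ}: total = 627.9
  {α, δ}: total = 636.3
  {α, ε}: total = 684.3
  {β, ε}: total = 686.5
  {α, β}: total = 845.3
Best pair: {γ, ε} with total 463.3.

{γ, ε}, total 463.3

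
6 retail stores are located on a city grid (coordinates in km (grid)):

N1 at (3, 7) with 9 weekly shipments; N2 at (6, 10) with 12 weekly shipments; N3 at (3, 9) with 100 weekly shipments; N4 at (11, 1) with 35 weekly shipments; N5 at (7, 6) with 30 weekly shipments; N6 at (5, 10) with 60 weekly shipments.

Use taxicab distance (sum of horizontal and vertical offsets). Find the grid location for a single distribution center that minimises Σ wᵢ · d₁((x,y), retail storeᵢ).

(5, 9)

Manhattan distance separates: Σwᵢ(|x−xᵢ|+|y−yᵢ|) = Σwᵢ|x−xᵢ| + Σwᵢ|y−yᵢ|, so x and y are optimised independently as 1-D weighted medians.
Total weight W = 246; half = 123.
x-coordinate, sorted with cumulative weight:
  x=3 (N1, w=9) cum 9
  x=3 (N3, w=100) cum 109
  x=5 (N6, w=60) cum 169  ← median
  x=6 (N2, w=12) cum 181
  x=7 (N5, w=30) cum 211
  x=11 (N4, w=35) cum 246
⇒ x* = 5
y-coordinate, sorted with cumulative weight:
  y=1 (N4, w=35) cum 35
  y=6 (N5, w=30) cum 65
  y=7 (N1, w=9) cum 74
  y=9 (N3, w=100) cum 174  ← median
  y=10 (N2, w=12) cum 186
  y=10 (N6, w=60) cum 246
⇒ y* = 9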